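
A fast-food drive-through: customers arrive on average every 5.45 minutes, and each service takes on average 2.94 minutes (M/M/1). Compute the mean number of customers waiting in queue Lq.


λ = 60/5.45 = 11.0092 /hr
μ = 60/2.94 = 20.4082 /hr
ρ = λ/μ = 11.0092/20.4082 = 0.5394
Lq = ρ²/(1−ρ) = 0.2910/0.4606 = 0.6319

Final: 0.6319


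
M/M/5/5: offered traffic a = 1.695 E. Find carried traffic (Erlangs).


B(5,1.695) = 0.021576 (Erlang-B)
Carried load = a(1 − B) = 1.695·(1 − 0.021576) = 1.695·0.978424 = 1.6584 E

Final: 1.6584 Erlangs


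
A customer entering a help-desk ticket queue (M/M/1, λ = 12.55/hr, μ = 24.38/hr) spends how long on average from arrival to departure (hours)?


W = 1/(μ−λ) = 1/(24.38 − 12.55) = 1/11.83 = 0.08453 hr

Final: 0.08453 hr


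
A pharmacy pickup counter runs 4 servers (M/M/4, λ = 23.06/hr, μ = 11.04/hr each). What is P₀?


a = λ/μ = 23.06/11.04 = 2.0888; ρ = a/c = 0.5222
Σ_{k=0}^{3} a^k/k! (terms k=0..3) = 1.00000 + 2.08877 + 2.18148 + 1.51887 = 6.78911
Tail: a^4/(4!(1−ρ)) = 19.03535/(24·0.4778) = 1.65995
P₀ = 1/(6.78911 + 1.65995) = 1/8.44907 = 0.118356

Final: 0.118356


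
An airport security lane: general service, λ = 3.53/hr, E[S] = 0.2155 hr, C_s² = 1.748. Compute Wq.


ρ = λ·E[S] = 3.53·0.2155 = 0.7607
E[S²] = E[S]²(1+C_s²) = 0.2155²·(1+1.748) = 0.127618
Wq = λ·E[S²]/(2(1−ρ)) = 3.53·0.127618/(2·0.2393) = 0.94133 hr

Final: 0.94133 hr


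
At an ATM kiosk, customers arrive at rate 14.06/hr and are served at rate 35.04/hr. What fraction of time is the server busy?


ρ = λ/μ = 14.06/35.04 = 0.4013

Final: 0.4013


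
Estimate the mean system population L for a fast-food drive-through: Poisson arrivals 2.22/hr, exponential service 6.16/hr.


ρ = λ/μ = 2.22/6.16 = 0.3604
L = ρ/(1−ρ) = 0.3604/(1 − 0.3604) = 0.3604/0.6396 = 0.5635

Final: 0.5635


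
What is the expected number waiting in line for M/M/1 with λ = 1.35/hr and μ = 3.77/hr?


ρ = 1.35/3.77 = 0.3581
Lq = ρ²/(1−ρ) = 0.1282/0.6419 = 0.1998

Final: 0.1998


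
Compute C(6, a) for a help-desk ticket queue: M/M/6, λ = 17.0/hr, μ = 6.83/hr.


a = λ/μ = 2.4890; ρ = a/6 = 0.4148
P₀ = 0.082534 (from M/M/c formula)
C(c,a) = [a^c/(c!(1−ρ))]·P₀ = [237.77671/(720·0.5852)]·0.082534
= 0.56436·0.082534 = 0.046579

Final: 0.046579


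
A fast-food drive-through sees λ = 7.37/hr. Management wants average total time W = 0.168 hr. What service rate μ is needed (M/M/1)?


W = 1/(μ−λ) ⇒ μ − λ = 1/W = 1/0.168 = 5.9524
μ = λ + 1/W = 7.37 + 5.9524 = 13.3224 per hr

Final: 13.3224 /hr


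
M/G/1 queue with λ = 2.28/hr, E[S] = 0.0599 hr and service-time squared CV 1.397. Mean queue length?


ρ = λ·E[S] = 2.28·0.0599 = 0.1366
Lq = ρ²(1+C_s²)/(2(1−ρ)) = 0.01865·(1+1.397)/(2·0.8634)
= 0.01865·2.3970/1.7269 = 0.02589

Final: 0.02589


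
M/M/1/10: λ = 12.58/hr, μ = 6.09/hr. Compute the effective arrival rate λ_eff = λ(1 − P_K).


ρ = 2.0657; P_K = (1−ρ)ρ^10/(1−ρ^11) = 0.516075
λ_eff = λ(1 − P_K) = 12.58·(1 − 0.516075) = 12.58·0.483925 = 6.0878 /hr

Final: 6.0878 /hr


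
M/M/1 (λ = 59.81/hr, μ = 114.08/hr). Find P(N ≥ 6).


ρ = 59.81/114.08 = 0.5243
P(N ≥ n) = ρ^n = 0.5243^6 = 0.020768

Final: 0.020768


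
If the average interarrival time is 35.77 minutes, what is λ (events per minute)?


λ = 1/(interarrival time) in consistent units.
1 minute = 1 min, so λ = 1/35.77 = 0.02796 per minute

Final: 0.02796 /min


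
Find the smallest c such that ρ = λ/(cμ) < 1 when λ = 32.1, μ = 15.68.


Stability requires cμ > λ ⇔ c > λ/μ.
λ/μ = 32.1/15.68 = 2.0472
Minimum integer c = ⌊2.0472⌋ + 1 = 3
Check: 3·15.68 = 47.04 > 32.1, while 2·15.68 = 31.36 ≤ 32.1

Final: 3 servers


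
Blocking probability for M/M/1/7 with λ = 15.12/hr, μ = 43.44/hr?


ρ = λ/μ = 15.12/43.44 = 0.3481
P_K = (1−ρ)ρ^K/(1−ρ^(K+1)) = (0.6519·0.0006189)/(1 − 0.0002154)
= 0.0004035/0.999785 = 0.0004036

Final: 0.0004036


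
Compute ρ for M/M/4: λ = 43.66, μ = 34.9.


ρ = λ/(cμ) = 43.66/(4·34.9) = 43.66/139.60 = 0.3128

Final: 0.3128


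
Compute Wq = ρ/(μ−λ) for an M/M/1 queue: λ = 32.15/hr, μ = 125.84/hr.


ρ = 32.15/125.84 = 0.2555
Wq = ρ/(μ−λ) = 0.2555/(125.84 − 32.15) = 0.2555/93.69 = 0.002727 hr

Final: 0.002727 hr


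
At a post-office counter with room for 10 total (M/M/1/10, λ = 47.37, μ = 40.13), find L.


ρ = 47.37/40.13 = 1.1804
L = ρ[1 − (K+1)ρ^K + Kρ^(K+1)] / [(1−ρ)(1−ρ^(K+1))]
Numerator: 1.1804·(1 − 11·5.252212 + 10·6.199783) = 6.165886
Denominator: (-0.1804)·(-5.199783) = 0.938112
L = 6.165886/0.938112 = 6.5727

Final: 6.5727


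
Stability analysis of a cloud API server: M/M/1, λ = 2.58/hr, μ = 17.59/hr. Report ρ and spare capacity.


Total capacity cμ = 1·17.59 = 17.59/hr
ρ = λ/(cμ) = 2.58/17.59 = 0.1467
Stable ⇔ ρ < 1: YES
Spare capacity = cμ − λ = 17.59 − 2.58 = 15.01/hr

Final: ρ = 0.1467; stable; margin = 15.01/hr


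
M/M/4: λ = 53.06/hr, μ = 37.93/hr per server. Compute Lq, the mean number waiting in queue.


a = λ/μ = 1.3989; ρ = a/4 = 0.3497
P₀ = 0.245160
Lq = P₀·a^c·ρ / (c!·(1−ρ)²) = 0.245160·3.82946·0.3497/(24·0.42286)
= 0.03235

Final: 0.03235


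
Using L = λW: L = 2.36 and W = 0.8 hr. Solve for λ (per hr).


λ = L/W = 2.36/0.8 = 2.9500 /hr

Final: 2.9500 /hr


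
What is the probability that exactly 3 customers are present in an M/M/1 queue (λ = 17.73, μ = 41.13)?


ρ = 17.73/41.13 = 0.4311
P_n = (1−ρ)·ρ^n = (1 − 0.4311)·0.4311^3 = 0.5689·0.080103 = 0.045573

Final: 0.045573


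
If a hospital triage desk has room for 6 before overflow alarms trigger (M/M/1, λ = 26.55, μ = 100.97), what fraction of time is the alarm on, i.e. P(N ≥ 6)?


ρ = 26.55/100.97 = 0.2629
P(N ≥ n) = ρ^n = 0.2629^6 = 0.0003305

Final: 0.0003305


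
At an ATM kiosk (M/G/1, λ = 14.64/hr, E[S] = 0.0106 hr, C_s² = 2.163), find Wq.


ρ = λ·E[S] = 14.64·0.0106 = 0.1552
E[S²] = E[S]²(1+C_s²) = 0.0106²·(1+2.163) = 0.0003554
Wq = λ·E[S²]/(2(1−ρ)) = 14.64·0.0003554/(2·0.8448) = 0.003079 hr

Final: 0.003079 hr


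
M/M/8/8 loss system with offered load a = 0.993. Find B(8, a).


B(c,a) = (a^c/c!) / Σ_{k=0}^{c} a^k/k!
a^8/8! = 0.00002345
Σ terms (k=0..8): 1.00000 + 0.99300 + 0.49302 + 0.16319 + 0.04051 + 0.008046 + 0.001332 + 0.0001889 + 0.00002345 = 2.699317
B = 0.00002345/2.699317 = 0.000008686

Final: 0.000008686


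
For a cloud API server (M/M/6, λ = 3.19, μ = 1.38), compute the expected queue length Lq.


a = λ/μ = 2.3116; ρ = a/6 = 0.3853
P₀ = 0.098752
Lq = P₀·a^c·ρ / (c!·(1−ρ)²) = 0.098752·152.57015·0.3853/(720·0.37790)
= 0.02133

Final: 0.02133


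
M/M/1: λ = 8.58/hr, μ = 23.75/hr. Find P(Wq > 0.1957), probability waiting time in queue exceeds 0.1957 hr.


ρ = 8.58/23.75 = 0.3613
P(Wq > t) = ρ·e^{−(μ−λ)t} = 0.3613·e^{−2.9688}
= 0.3613·0.051367 = 0.018557

Final: 0.018557


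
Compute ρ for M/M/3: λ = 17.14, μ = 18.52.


ρ = λ/(cμ) = 17.14/(3·18.52) = 17.14/55.56 = 0.3085

Final: 0.3085


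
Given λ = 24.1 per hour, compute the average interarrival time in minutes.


Mean interarrival time = 1/λ = 1/24.1 hour = 0.04149 hour
In minutes: 0.04149 × 60 = 2.4896 min

Final: 2.4896 min


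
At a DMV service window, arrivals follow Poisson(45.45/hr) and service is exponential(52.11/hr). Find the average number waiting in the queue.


ρ = 45.45/52.11 = 0.8722
Lq = ρ²/(1−ρ) = 0.7607/0.1278 = 5.9521

Final: 5.9521


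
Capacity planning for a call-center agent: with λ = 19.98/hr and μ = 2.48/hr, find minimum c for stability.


Stability requires cμ > λ ⇔ c > λ/μ.
λ/μ = 19.98/2.48 = 8.0565
Minimum integer c = ⌊8.0565⌋ + 1 = 9
Check: 9·2.48 = 22.32 > 19.98, while 8·2.48 = 19.84 ≤ 19.98

Final: 9 servers


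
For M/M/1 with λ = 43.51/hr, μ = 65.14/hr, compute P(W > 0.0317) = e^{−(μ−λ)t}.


W ~ Exponential(μ−λ) for M/M/1.
μ − λ = 65.14 − 43.51 = 21.6300
P(W > t) = e^{−(μ−λ)t} = e^{−0.6857} = 0.503752

Final: 0.503752


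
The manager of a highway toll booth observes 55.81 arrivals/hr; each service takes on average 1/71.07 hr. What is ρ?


ρ = λ/μ = 55.81/71.07 = 0.7853

Final: 0.7853


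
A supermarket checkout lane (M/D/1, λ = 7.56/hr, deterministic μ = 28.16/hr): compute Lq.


ρ = 7.56/28.16 = 0.2685
M/D/1: Lq = ρ²/(2(1−ρ)) = 0.07207/(2·0.7315) = 0.04926

Final: 0.04926


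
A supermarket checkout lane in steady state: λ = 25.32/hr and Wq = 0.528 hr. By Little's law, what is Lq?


Lq = λWq = 25.32·0.528 = 13.3690

Final: 13.3690


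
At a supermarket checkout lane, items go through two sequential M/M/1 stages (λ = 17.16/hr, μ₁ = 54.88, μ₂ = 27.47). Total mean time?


Each node sees arrival rate λ = 17.16/hr (tandem ⇒ throughput preserved).
W₁ = 1/(μ₁−λ) = 1/(54.88−17.16) = 0.02651 hr
W₂ = 1/(μ₂−λ) = 1/(27.47−17.16) = 0.09699 hr
W_total = W₁ + W₂ = 0.02651 + 0.09699 = 0.12350 hr

Final: 0.12350 hr


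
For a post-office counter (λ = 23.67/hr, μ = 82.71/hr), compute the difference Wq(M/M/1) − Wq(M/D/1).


ρ = 23.67/82.71 = 0.2862
Wq(M/M/1) = ρ/(μ−λ) = 0.2862/59.04 = 0.004847 hr
Wq(M/D/1) = ρ/(2(μ−λ)) = 0.002424 hr
Savings = 0.004847 − 0.002424 = 0.002424 hr

Final: 0.002424 hr


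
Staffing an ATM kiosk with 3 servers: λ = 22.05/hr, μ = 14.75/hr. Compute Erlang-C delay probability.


a = λ/μ = 1.4949; ρ = a/3 = 0.4983
P₀ = 0.211769 (from M/M/c formula)
C(c,a) = [a^c/(c!(1−ρ))]·P₀ = [3.34079/(6·0.5017)]·0.211769
= 1.10984·0.211769 = 0.235028

Final: 0.235028


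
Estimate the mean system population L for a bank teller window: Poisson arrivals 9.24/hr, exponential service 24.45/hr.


ρ = λ/μ = 9.24/24.45 = 0.3779
L = ρ/(1−ρ) = 0.3779/(1 − 0.3779) = 0.3779/0.6221 = 0.6075

Final: 0.6075


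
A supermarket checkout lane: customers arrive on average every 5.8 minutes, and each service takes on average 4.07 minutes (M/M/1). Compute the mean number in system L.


λ = 60/5.8 = 10.3448 /hr
μ = 60/4.07 = 14.7420 /hr
ρ = λ/μ = 10.3448/14.7420 = 0.7017
L = ρ/(1−ρ) = 0.7017/0.2983 = 2.3526

Final: 2.3526


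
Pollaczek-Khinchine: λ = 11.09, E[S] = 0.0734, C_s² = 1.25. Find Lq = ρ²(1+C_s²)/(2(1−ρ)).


ρ = λ·E[S] = 11.09·0.0734 = 0.8140
Lq = ρ²(1+C_s²)/(2(1−ρ)) = 0.6626·(1+1.25)/(2·0.1860)
= 0.6626·2.2500/0.3720 = 4.00783

Final: 4.00783


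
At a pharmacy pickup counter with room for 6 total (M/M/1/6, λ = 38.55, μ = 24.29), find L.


ρ = 38.55/24.29 = 1.5871
L = ρ[1 − (K+1)ρ^K + Kρ^(K+1)] / [(1−ρ)(1−ρ^(K+1))]
Numerator: 1.5871·(1 − 7·15.980163 + 6·25.361683) = 65.560326
Denominator: (-0.5871)·(-24.361683) = 14.302083
L = 65.560326/14.302083 = 4.5840

Final: 4.5840


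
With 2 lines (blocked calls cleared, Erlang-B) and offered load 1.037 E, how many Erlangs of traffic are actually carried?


B(2,1.037) = 0.208835 (Erlang-B)
Carried load = a(1 − B) = 1.037·(1 − 0.208835) = 1.037·0.791165 = 0.8204 E

Final: 0.8204 Erlangs


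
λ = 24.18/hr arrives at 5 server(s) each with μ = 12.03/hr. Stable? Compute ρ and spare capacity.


Total capacity cμ = 5·12.03 = 60.15/hr
ρ = λ/(cμ) = 24.18/60.15 = 0.4020
Stable ⇔ ρ < 1: YES
Spare capacity = cμ − λ = 60.15 − 24.18 = 35.97/hr

Final: ρ = 0.4020; stable; margin = 35.97/hr


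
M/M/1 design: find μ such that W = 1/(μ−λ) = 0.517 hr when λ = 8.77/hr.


W = 1/(μ−λ) ⇒ μ − λ = 1/W = 1/0.517 = 1.9342
μ = λ + 1/W = 8.77 + 1.9342 = 10.7042 per hr

Final: 10.7042 /hr


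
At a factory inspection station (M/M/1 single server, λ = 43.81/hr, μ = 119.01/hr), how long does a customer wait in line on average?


ρ = 43.81/119.01 = 0.3681
Wq = ρ/(μ−λ) = 0.3681/(119.01 − 43.81) = 0.3681/75.20 = 0.004895 hr

Final: 0.004895 hr


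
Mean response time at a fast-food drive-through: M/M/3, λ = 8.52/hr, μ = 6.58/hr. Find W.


a = 1.2948; ρ = 0.4316; P₀ = 0.265273
Lq = P₀·a^c·ρ/(c!(1−ρ)²) = 0.12823
Wq = Lq/λ = 0.12823/8.52 = 0.01505 hr
W = Wq + 1/μ = 0.01505 + 0.15198 = 0.16703 hr

Final: 0.16703 hr


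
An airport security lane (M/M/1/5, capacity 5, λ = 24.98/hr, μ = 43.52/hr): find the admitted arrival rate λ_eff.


ρ = 0.5740; P_K = (1−ρ)ρ^5/(1−ρ^6) = 0.027527
λ_eff = λ(1 − P_K) = 24.98·(1 − 0.027527) = 24.98·0.972473 = 24.2924 /hr

Final: 24.2924 /hr


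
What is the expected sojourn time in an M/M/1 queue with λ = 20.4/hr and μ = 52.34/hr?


W = 1/(μ−λ) = 1/(52.34 − 20.4) = 1/31.94 = 0.03131 hr

Final: 0.03131 hr


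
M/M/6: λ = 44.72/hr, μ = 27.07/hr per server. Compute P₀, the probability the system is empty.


a = λ/μ = 44.72/27.07 = 1.6520; ρ = a/c = 0.2753
Σ_{k=0}^{5} a^k/k! (terms k=0..5) = 1.00000 + 1.65201 + 1.36457 + 0.75143 + 0.31034 + 0.10254 = 5.18090
Tail: a^6/(6!(1−ρ)) = 20.32737/(720·0.7247) = 0.03896
P₀ = 1/(5.18090 + 0.03896) = 1/5.21986 = 0.191576

Final: 0.191576


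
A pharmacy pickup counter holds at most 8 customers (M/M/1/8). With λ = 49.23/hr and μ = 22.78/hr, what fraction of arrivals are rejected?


ρ = λ/μ = 49.23/22.78 = 2.1611
P_K = (1−ρ)ρ^K/(1−ρ^(K+1)) = (-1.1611·475.783009)/(1 − 1028.217626)
= -552.434617/-1027.217626 = 0.537797

Final: 0.537797


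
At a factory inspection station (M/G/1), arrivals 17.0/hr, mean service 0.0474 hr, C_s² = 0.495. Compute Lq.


ρ = λ·E[S] = 17.0·0.0474 = 0.8058
Lq = ρ²(1+C_s²)/(2(1−ρ)) = 0.6493·(1+0.495)/(2·0.1942)
= 0.6493·1.4950/0.3884 = 2.49929

Final: 2.49929


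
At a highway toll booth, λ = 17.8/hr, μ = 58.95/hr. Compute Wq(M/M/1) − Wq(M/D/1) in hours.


ρ = 17.8/58.95 = 0.3020
Wq(M/M/1) = ρ/(μ−λ) = 0.3020/41.15 = 0.007338 hr
Wq(M/D/1) = ρ/(2(μ−λ)) = 0.003669 hr
Savings = 0.007338 − 0.003669 = 0.003669 hr

Final: 0.003669 hr


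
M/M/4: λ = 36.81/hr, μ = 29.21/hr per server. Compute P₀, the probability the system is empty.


a = λ/μ = 36.81/29.21 = 1.2602; ρ = a/c = 0.3150
Σ_{k=0}^{3} a^k/k! (terms k=0..3) = 1.00000 + 1.26018 + 0.79403 + 0.33354 = 3.38776
Tail: a^4/(4!(1−ρ)) = 2.52195/(24·0.6850) = 0.15341
P₀ = 1/(3.38776 + 0.15341) = 1/3.54117 = 0.282392

Final: 0.282392


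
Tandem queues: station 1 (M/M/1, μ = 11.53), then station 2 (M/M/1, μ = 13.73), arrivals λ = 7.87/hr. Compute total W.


Each node sees arrival rate λ = 7.87/hr (tandem ⇒ throughput preserved).
W₁ = 1/(μ₁−λ) = 1/(11.53−7.87) = 0.27322 hr
W₂ = 1/(μ₂−λ) = 1/(13.73−7.87) = 0.17065 hr
W_total = W₁ + W₂ = 0.27322 + 0.17065 = 0.44387 hr

Final: 0.44387 hr


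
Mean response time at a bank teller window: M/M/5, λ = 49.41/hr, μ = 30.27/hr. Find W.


a = 1.6323; ρ = 0.3265; P₀ = 0.194986
Lq = P₀·a^c·ρ/(c!(1−ρ)²) = 0.01355
Wq = Lq/λ = 0.01355/49.41 = 0.0002742 hr
W = Wq + 1/μ = 0.0002742 + 0.03304 = 0.03331 hr

Final: 0.03331 hr


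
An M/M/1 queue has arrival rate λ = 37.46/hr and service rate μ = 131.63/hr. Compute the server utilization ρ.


ρ = λ/μ = 37.46/131.63 = 0.2846

Final: 0.2846


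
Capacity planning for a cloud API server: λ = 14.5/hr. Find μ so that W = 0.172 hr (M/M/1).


W = 1/(μ−λ) ⇒ μ − λ = 1/W = 1/0.172 = 5.8140
μ = λ + 1/W = 14.5 + 5.8140 = 20.3140 per hr

Final: 20.3140 /hr


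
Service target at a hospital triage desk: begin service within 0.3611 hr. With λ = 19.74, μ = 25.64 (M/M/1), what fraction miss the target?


ρ = 19.74/25.64 = 0.7699
P(Wq > t) = ρ·e^{−(μ−λ)t} = 0.7699·e^{−2.1305}
= 0.7699·0.118779 = 0.091447

Final: 0.091447


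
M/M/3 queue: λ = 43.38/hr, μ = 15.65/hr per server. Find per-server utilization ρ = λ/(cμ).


ρ = λ/(cμ) = 43.38/(3·15.65) = 43.38/46.95 = 0.9240

Final: 0.9240


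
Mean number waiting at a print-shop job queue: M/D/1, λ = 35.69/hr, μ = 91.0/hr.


ρ = 35.69/91.0 = 0.3922
M/D/1: Lq = ρ²/(2(1−ρ)) = 0.1538/(2·0.6078) = 0.12654

Final: 0.12654


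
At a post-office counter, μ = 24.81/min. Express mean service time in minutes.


Mean service time = 1/μ = 1/24.81 minute = 0.04031 minute
In minutes: 0.04031 × 1 = 0.04031 min

Final: 0.04031 min


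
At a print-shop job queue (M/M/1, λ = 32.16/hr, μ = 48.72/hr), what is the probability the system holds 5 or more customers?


ρ = 32.16/48.72 = 0.6601
P(N ≥ n) = ρ^n = 0.6601^5 = 0.125327

Final: 0.125327


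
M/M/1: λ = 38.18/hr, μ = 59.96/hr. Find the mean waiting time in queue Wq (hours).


ρ = 38.18/59.96 = 0.6368
Wq = ρ/(μ−λ) = 0.6368/(59.96 − 38.18) = 0.6368/21.78 = 0.02924 hr

Final: 0.02924 hr


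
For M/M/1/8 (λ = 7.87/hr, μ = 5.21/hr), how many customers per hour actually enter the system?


ρ = 1.5106; P_K = (1−ρ)ρ^8/(1−ρ^9) = 0.346453
λ_eff = λ(1 − P_K) = 7.87·(1 − 0.346453) = 7.87·0.653547 = 5.1434 /hr

Final: 5.1434 /hr


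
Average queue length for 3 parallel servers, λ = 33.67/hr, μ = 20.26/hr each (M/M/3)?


a = λ/μ = 1.6619; ρ = a/3 = 0.5540
P₀ = 0.173673
Lq = P₀·a^c·ρ / (c!·(1−ρ)²) = 0.173673·4.58998·0.5540/(6·0.19895)
= 0.36994

Final: 0.36994


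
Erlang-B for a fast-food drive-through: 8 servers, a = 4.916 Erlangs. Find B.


B(c,a) = (a^c/c!) / Σ_{k=0}^{c} a^k/k!
a^8/8! = 8.460080
Σ terms (k=0..8): 1.00000 + 4.91600 + 12.08353 + 19.80087 + 24.33527 + 23.92644 + 19.60373 + 13.76742 + 8.46008 = 127.893352
B = 8.460080/127.893352 = 0.066149

Final: 0.066149


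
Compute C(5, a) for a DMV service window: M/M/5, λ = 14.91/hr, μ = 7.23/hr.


a = λ/μ = 2.0622; ρ = a/5 = 0.4124
P₀ = 0.126056 (from M/M/c formula)
C(c,a) = [a^c/(c!(1−ρ))]·P₀ = [37.29896/(120·0.5876)]·0.126056
= 0.52902·0.126056 = 0.066685

Final: 0.066685


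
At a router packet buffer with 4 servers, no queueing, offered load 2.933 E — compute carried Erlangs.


B(4,2.933) = 0.198639 (Erlang-B)
Carried load = a(1 − B) = 2.933·(1 − 0.198639) = 2.933·0.801361 = 2.3504 E

Final: 2.3504 Erlangs


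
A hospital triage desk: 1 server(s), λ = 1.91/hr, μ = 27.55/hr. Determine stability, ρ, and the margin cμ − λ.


Total capacity cμ = 1·27.55 = 27.55/hr
ρ = λ/(cμ) = 1.91/27.55 = 0.06933
Stable ⇔ ρ < 1: YES
Spare capacity = cμ − λ = 27.55 − 1.91 = 25.64/hr

Final: ρ = 0.06933; stable; margin = 25.64/hr


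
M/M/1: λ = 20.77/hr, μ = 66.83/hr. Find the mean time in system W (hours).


W = 1/(μ−λ) = 1/(66.83 − 20.77) = 1/46.06 = 0.02171 hr

Final: 0.02171 hr


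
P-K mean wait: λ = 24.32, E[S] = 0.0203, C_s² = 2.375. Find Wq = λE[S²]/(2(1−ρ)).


ρ = λ·E[S] = 24.32·0.0203 = 0.4937
E[S²] = E[S]²(1+C_s²) = 0.0203²·(1+2.375) = 0.001391
Wq = λ·E[S²]/(2(1−ρ)) = 24.32·0.001391/(2·0.5063) = 0.03340 hr

Final: 0.03340 hr


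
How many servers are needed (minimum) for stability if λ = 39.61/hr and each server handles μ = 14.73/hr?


Stability requires cμ > λ ⇔ c > λ/μ.
λ/μ = 39.61/14.73 = 2.6891
Minimum integer c = ⌊2.6891⌋ + 1 = 3
Check: 3·14.73 = 44.19 > 39.61, while 2·14.73 = 29.46 ≤ 39.61

Final: 3 servers


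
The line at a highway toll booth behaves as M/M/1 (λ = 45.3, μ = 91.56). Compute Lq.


ρ = 45.3/91.56 = 0.4948
Lq = ρ²/(1−ρ) = 0.2448/0.5052 = 0.4845

Final: 0.4845


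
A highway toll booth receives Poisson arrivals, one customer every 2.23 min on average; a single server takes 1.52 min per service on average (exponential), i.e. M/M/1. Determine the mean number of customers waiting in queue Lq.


λ = 60/2.23 = 26.9058 /hr
μ = 60/1.52 = 39.4737 /hr
ρ = λ/μ = 26.9058/39.4737 = 0.6816
Lq = ρ²/(1−ρ) = 0.4646/0.3184 = 1.4592

Final: 1.4592


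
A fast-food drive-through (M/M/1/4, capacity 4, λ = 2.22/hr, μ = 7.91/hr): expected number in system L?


ρ = 2.22/7.91 = 0.2807
L = ρ[1 − (K+1)ρ^K + Kρ^(K+1)] / [(1−ρ)(1−ρ^(K+1))]
Numerator: 0.2807·(1 − 5·0.006204 + 4·0.001741) = 0.273906
Denominator: (0.7193)·(0.998259) = 0.718090
L = 0.273906/0.718090 = 0.3814

Final: 0.3814


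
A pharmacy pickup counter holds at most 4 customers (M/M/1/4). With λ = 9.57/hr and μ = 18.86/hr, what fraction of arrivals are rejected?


ρ = λ/μ = 9.57/18.86 = 0.5074
P_K = (1−ρ)ρ^K/(1−ρ^(K+1)) = (0.4926·0.066295)/(1 − 0.033640)
= 0.032655/0.966360 = 0.033792

Final: 0.033792


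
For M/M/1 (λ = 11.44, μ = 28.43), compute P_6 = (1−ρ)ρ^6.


ρ = 11.44/28.43 = 0.4024
P_n = (1−ρ)·ρ^n = (1 − 0.4024)·0.4024^6 = 0.5976·0.004245 = 0.002537

Final: 0.002537


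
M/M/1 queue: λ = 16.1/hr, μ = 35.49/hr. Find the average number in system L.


ρ = λ/μ = 16.1/35.49 = 0.4536
L = ρ/(1−ρ) = 0.4536/(1 − 0.4536) = 0.4536/0.5464 = 0.8303

Final: 0.8303


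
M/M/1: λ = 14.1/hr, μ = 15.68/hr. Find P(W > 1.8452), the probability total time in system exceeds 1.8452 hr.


W ~ Exponential(μ−λ) for M/M/1.
μ − λ = 15.68 − 14.1 = 1.5800
P(W > t) = e^{−(μ−λ)t} = e^{−2.9154} = 0.054181

Final: 0.054181


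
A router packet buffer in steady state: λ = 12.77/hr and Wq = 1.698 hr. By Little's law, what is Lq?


Lq = λWq = 12.77·1.698 = 21.6835

Final: 21.6835


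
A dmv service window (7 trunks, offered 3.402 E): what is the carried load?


B(7,3.402) = 0.035679 (Erlang-B)
Carried load = a(1 − B) = 3.402·(1 − 0.035679) = 3.402·0.964321 = 3.2806 E

Final: 3.2806 Erlangs


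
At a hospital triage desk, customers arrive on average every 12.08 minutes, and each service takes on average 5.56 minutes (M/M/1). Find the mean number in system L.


λ = 60/12.08 = 4.9669 /hr
μ = 60/5.56 = 10.7914 /hr
ρ = λ/μ = 4.9669/10.7914 = 0.4603
L = ρ/(1−ρ) = 0.4603/0.5397 = 0.8528

Final: 0.8528


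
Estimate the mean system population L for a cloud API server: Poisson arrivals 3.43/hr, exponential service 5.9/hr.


ρ = λ/μ = 3.43/5.9 = 0.5814
L = ρ/(1−ρ) = 0.5814/(1 − 0.5814) = 0.5814/0.4186 = 1.3887

Final: 1.3887


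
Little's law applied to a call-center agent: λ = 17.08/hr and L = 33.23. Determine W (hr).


W = L/λ = 33.23/17.08 = 1.9456 hr

Final: 1.9456 hr


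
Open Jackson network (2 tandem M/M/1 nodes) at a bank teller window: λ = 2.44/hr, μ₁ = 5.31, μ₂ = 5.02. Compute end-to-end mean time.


Each node sees arrival rate λ = 2.44/hr (tandem ⇒ throughput preserved).
W₁ = 1/(μ₁−λ) = 1/(5.31−2.44) = 0.34843 hr
W₂ = 1/(μ₂−λ) = 1/(5.02−2.44) = 0.38760 hr
W_total = W₁ + W₂ = 0.34843 + 0.38760 = 0.73603 hr

Final: 0.73603 hr


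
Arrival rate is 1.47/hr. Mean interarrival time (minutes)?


Mean interarrival time = 1/λ = 1/1.47 hour = 0.68027 hour
In minutes: 0.68027 × 60 = 40.8163 min

Final: 40.8163 min


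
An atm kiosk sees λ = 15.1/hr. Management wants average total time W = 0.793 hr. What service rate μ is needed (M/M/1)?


W = 1/(μ−λ) ⇒ μ − λ = 1/W = 1/0.793 = 1.2610
μ = λ + 1/W = 15.1 + 1.2610 = 16.3610 per hr

Final: 16.3610 /hr


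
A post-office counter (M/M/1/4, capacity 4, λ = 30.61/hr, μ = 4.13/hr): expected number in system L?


ρ = 30.61/4.13 = 7.4116
L = ρ[1 − (K+1)ρ^K + Kρ^(K+1)] / [(1−ρ)(1−ρ^(K+1))]
Numerator: 7.4116·(1 − 5·3017.540528 + 4·22364.870598) = 551222.951124
Denominator: (-6.4116)·(-22363.870598) = 143388.690903
L = 551222.951124/143388.690903 = 3.8443

Final: 3.8443


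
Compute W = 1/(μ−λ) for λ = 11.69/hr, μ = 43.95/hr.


W = 1/(μ−λ) = 1/(43.95 − 11.69) = 1/32.26 = 0.03100 hr

Final: 0.03100 hr


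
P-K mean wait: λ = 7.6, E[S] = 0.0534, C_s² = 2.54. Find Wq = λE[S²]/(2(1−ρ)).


ρ = λ·E[S] = 7.6·0.0534 = 0.4058
E[S²] = E[S]²(1+C_s²) = 0.0534²·(1+2.54) = 0.010095
Wq = λ·E[S²]/(2(1−ρ)) = 7.6·0.010095/(2·0.5942) = 0.06456 hr

Final: 0.06456 hr


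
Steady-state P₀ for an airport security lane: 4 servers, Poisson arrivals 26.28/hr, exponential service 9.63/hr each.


a = λ/μ = 26.28/9.63 = 2.7290; ρ = a/c = 0.6822
Σ_{k=0}^{3} a^k/k! (terms k=0..3) = 1.00000 + 2.72897 + 3.72364 + 3.38724 = 10.83986
Tail: a^4/(4!(1−ρ)) = 55.46210/(24·0.3178) = 7.27260
P₀ = 1/(10.83986 + 7.27260) = 1/18.11246 = 0.055211

Final: 0.055211


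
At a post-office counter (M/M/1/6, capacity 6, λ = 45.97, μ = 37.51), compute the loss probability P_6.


ρ = λ/μ = 45.97/37.51 = 1.2255
P_K = (1−ρ)ρ^K/(1−ρ^(K+1)) = (-0.2255·3.388166)/(1 − 4.152332)
= -0.764166/-3.152332 = 0.242413

Final: 0.242413


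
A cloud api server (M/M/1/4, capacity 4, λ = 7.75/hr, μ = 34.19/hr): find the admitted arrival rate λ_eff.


ρ = 0.2267; P_K = (1−ρ)ρ^4/(1−ρ^5) = 0.002043
λ_eff = λ(1 − P_K) = 7.75·(1 − 0.002043) = 7.75·0.997957 = 7.7342 /hr

Final: 7.7342 /hr


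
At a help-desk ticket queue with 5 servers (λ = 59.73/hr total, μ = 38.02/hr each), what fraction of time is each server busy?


ρ = λ/(cμ) = 59.73/(5·38.02) = 59.73/190.10 = 0.3142

Final: 0.3142


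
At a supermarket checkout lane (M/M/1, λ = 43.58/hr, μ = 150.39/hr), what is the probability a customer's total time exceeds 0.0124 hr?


W ~ Exponential(μ−λ) for M/M/1.
μ − λ = 150.39 − 43.58 = 106.8100
P(W > t) = e^{−(μ−λ)t} = e^{−1.3244} = 0.265951

Final: 0.265951


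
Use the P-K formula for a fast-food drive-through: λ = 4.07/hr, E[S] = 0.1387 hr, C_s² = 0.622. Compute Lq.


ρ = λ·E[S] = 4.07·0.1387 = 0.5645
Lq = ρ²(1+C_s²)/(2(1−ρ)) = 0.3187·(1+0.622)/(2·0.4355)
= 0.3187·1.6220/0.8710 = 0.59345

Final: 0.59345


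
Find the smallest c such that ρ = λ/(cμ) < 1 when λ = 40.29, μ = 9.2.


Stability requires cμ > λ ⇔ c > λ/μ.
λ/μ = 40.29/9.2 = 4.3793
Minimum integer c = ⌊4.3793⌋ + 1 = 5
Check: 5·9.2 = 46.00 > 40.29, while 4·9.2 = 36.80 ≤ 40.29

Final: 5 servers


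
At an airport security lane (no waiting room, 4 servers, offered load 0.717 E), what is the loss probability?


B(c,a) = (a^c/c!) / Σ_{k=0}^{c} a^k/k!
a^4/4! = 0.011012
Σ terms (k=0..4): 1.00000 + 0.71700 + 0.25704 + 0.06143 + 0.01101 = 2.046490
B = 0.011012/2.046490 = 0.005381

Final: 0.005381


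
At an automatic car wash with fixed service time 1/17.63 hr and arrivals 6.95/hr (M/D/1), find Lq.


ρ = 6.95/17.63 = 0.3942
M/D/1: Lq = ρ²/(2(1−ρ)) = 0.1554/(2·0.6058) = 0.12827

Final: 0.12827


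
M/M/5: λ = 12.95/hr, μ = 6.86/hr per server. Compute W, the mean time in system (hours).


a = 1.8878; ρ = 0.3776; P₀ = 0.150583
Lq = P₀·a^c·ρ/(c!(1−ρ)²) = 0.02932
Wq = Lq/λ = 0.02932/12.95 = 0.002264 hr
W = Wq + 1/μ = 0.002264 + 0.14577 = 0.14804 hr

Final: 0.14804 hr


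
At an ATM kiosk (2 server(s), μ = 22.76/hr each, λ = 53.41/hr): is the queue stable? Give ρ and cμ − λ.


Total capacity cμ = 2·22.76 = 45.52/hr
ρ = λ/(cμ) = 53.41/45.52 = 1.1733
Stable ⇔ ρ < 1: NO
Spare capacity = cμ − λ = 45.52 − 53.41 = -7.89/hr

Final: ρ = 1.1733; unstable; margin = -7.89/hr


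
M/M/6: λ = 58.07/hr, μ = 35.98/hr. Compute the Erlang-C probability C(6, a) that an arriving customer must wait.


a = λ/μ = 1.6140; ρ = a/6 = 0.2690
P₀ = 0.199020 (from M/M/c formula)
C(c,a) = [a^c/(c!(1−ρ))]·P₀ = [17.67437/(720·0.7310)]·0.199020
= 0.03358·0.199020 = 0.006683

Final: 0.006683


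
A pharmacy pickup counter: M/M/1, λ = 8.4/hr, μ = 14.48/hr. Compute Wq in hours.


ρ = 8.4/14.48 = 0.5801
Wq = ρ/(μ−λ) = 0.5801/(14.48 − 8.4) = 0.5801/6.08 = 0.09541 hr

Final: 0.09541 hr


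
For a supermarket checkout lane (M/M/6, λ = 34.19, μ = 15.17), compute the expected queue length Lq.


a = λ/μ = 2.2538; ρ = a/6 = 0.3756
P₀ = 0.104681
Lq = P₀·a^c·ρ / (c!·(1−ρ)²) = 0.104681·131.06331·0.3756/(720·0.38984)
= 0.01836

Final: 0.01836


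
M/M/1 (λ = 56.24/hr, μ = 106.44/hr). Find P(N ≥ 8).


ρ = 56.24/106.44 = 0.5284
P(N ≥ n) = ρ^n = 0.5284^8 = 0.006075

Final: 0.006075


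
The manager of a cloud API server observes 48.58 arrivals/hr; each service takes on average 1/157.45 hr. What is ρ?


ρ = λ/μ = 48.58/157.45 = 0.3085

Final: 0.3085


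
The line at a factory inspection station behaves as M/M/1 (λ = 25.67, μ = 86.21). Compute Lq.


ρ = 25.67/86.21 = 0.2978
Lq = ρ²/(1−ρ) = 0.08866/0.7022 = 0.1263

Final: 0.1263


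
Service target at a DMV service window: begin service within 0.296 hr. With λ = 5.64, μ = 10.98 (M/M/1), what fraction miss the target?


ρ = 5.64/10.98 = 0.5137
P(Wq > t) = ρ·e^{−(μ−λ)t} = 0.5137·e^{−1.5806}
= 0.5137·0.205843 = 0.105734

Final: 0.105734


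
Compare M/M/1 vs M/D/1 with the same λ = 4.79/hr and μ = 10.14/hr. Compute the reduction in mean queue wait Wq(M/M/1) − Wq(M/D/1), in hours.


ρ = 4.79/10.14 = 0.4724
Wq(M/M/1) = ρ/(μ−λ) = 0.4724/5.35 = 0.08830 hr
Wq(M/D/1) = ρ/(2(μ−λ)) = 0.04415 hr
Savings = 0.08830 − 0.04415 = 0.04415 hr

Final: 0.04415 hr


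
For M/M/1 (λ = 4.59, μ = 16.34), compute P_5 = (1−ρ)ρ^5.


ρ = 4.59/16.34 = 0.2809
P_n = (1−ρ)·ρ^n = (1 − 0.2809)·0.2809^5 = 0.7191·0.001749 = 0.001258

Final: 0.001258


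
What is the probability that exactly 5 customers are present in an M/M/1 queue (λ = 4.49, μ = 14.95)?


ρ = 4.49/14.95 = 0.3003
P_n = (1−ρ)·ρ^n = (1 − 0.3003)·0.3003^5 = 0.6997·0.002444 = 0.001710

Final: 0.001710


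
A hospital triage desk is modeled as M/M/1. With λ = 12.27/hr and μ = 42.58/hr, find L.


ρ = λ/μ = 12.27/42.58 = 0.2882
L = ρ/(1−ρ) = 0.2882/(1 − 0.2882) = 0.2882/0.7118 = 0.4048

Final: 0.4048


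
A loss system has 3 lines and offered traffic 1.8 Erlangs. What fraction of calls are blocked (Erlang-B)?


B(c,a) = (a^c/c!) / Σ_{k=0}^{c} a^k/k!
a^3/3! = 0.972000
Σ terms (k=0..3): 1.00000 + 1.80000 + 1.62000 + 0.97200 = 5.392000
B = 0.972000/5.392000 = 0.180267

Final: 0.180267


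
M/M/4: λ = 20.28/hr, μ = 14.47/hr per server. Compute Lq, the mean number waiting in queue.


a = λ/μ = 1.4015; ρ = a/4 = 0.3504
P₀ = 0.244502
Lq = P₀·a^c·ρ / (c!·(1−ρ)²) = 0.244502·3.85831·0.3504/(24·0.42201)
= 0.03264

Final: 0.03264


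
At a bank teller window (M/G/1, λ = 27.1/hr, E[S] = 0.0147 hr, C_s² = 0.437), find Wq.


ρ = λ·E[S] = 27.1·0.0147 = 0.3984
E[S²] = E[S]²(1+C_s²) = 0.0147²·(1+0.437) = 0.0003105
Wq = λ·E[S²]/(2(1−ρ)) = 27.1·0.0003105/(2·0.6016) = 0.006994 hr

Final: 0.006994 hr


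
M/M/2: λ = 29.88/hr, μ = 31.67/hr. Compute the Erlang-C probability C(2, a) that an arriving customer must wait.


a = λ/μ = 0.9435; ρ = a/2 = 0.4717
P₀ = 0.358936 (from M/M/c formula)
C(c,a) = [a^c/(c!(1−ρ))]·P₀ = [0.89015/(2·0.5283)]·0.358936
= 0.84253·0.358936 = 0.302415

Final: 0.302415


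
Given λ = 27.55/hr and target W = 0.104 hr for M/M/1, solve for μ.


W = 1/(μ−λ) ⇒ μ − λ = 1/W = 1/0.104 = 9.6154
μ = λ + 1/W = 27.55 + 9.6154 = 37.1654 per hr

Final: 37.1654 /hr


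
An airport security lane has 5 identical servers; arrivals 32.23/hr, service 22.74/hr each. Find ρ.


ρ = λ/(cμ) = 32.23/(5·22.74) = 32.23/113.70 = 0.2835

Final: 0.2835


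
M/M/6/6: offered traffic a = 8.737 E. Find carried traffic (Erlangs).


B(6,8.737) = 0.427861 (Erlang-B)
Carried load = a(1 − B) = 8.737·(1 − 0.427861) = 8.737·0.572139 = 4.9988 E

Final: 4.9988 Erlangs


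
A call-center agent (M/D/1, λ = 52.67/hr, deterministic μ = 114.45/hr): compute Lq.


ρ = 52.67/114.45 = 0.4602
M/D/1: Lq = ρ²/(2(1−ρ)) = 0.2118/(2·0.5398) = 0.19617

Final: 0.19617


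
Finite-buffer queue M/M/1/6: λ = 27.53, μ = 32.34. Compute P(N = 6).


ρ = λ/μ = 27.53/32.34 = 0.8513
P_K = (1−ρ)ρ^K/(1−ρ^(K+1)) = (0.1487·0.380537)/(1 − 0.323939)
= 0.056598/0.676061 = 0.083718

Final: 0.083718


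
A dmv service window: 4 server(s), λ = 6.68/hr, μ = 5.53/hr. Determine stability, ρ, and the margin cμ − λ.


Total capacity cμ = 4·5.53 = 22.12/hr
ρ = λ/(cμ) = 6.68/22.12 = 0.3020
Stable ⇔ ρ < 1: YES
Spare capacity = cμ − λ = 22.12 − 6.68 = 15.44/hr

Final: ρ = 0.3020; stable; margin = 15.44/hr


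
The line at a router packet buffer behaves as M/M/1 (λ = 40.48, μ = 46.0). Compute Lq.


ρ = 40.48/46.0 = 0.8800
Lq = ρ²/(1−ρ) = 0.7744/0.1200 = 6.4533

Final: 6.4533


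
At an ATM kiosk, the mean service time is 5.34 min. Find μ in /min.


μ = 1/(service time) in consistent units.
1 minute = 1 min, so μ = 1/5.34 = 0.1873 per minute

Final: 0.1873 /min


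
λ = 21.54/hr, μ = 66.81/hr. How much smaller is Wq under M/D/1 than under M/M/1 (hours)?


ρ = 21.54/66.81 = 0.3224
Wq(M/M/1) = ρ/(μ−λ) = 0.3224/45.27 = 0.007122 hr
Wq(M/D/1) = ρ/(2(μ−λ)) = 0.003561 hr
Savings = 0.007122 − 0.003561 = 0.003561 hr

Final: 0.003561 hr


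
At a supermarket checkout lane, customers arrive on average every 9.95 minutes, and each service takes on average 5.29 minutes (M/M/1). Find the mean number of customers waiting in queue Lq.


λ = 60/9.95 = 6.0302 /hr
μ = 60/5.29 = 11.3422 /hr
ρ = λ/μ = 6.0302/11.3422 = 0.5317
Lq = ρ²/(1−ρ) = 0.2827/0.4683 = 0.6035

Final: 0.6035


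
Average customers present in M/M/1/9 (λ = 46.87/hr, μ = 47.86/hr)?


ρ = 46.87/47.86 = 0.9793
L = ρ[1 − (K+1)ρ^K + Kρ^(K+1)] / [(1−ρ)(1−ρ^(K+1))]
Numerator: 0.9793·(1 − 10·0.828515 + 9·0.811377) = 0.016885
Denominator: (0.02069)·(0.188623) = 0.003902
L = 0.016885/0.003902 = 4.3277

Final: 4.3277


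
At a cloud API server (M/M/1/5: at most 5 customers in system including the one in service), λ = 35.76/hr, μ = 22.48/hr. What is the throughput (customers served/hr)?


ρ = 1.5907; P_K = (1−ρ)ρ^5/(1−ρ^6) = 0.395791
λ_eff = λ(1 − P_K) = 35.76·(1 − 0.395791) = 35.76·0.604209 = 21.6065 /hr

Final: 21.6065 /hr


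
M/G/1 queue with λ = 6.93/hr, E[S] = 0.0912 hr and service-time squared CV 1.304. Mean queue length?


ρ = λ·E[S] = 6.93·0.0912 = 0.6320
Lq = ρ²(1+C_s²)/(2(1−ρ)) = 0.3994·(1+1.304)/(2·0.3680)
= 0.3994·2.3040/0.7360 = 1.25049

Final: 1.25049


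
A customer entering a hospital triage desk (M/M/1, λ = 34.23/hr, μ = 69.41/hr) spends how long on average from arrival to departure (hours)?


W = 1/(μ−λ) = 1/(69.41 − 34.23) = 1/35.18 = 0.02843 hr

Final: 0.02843 hr


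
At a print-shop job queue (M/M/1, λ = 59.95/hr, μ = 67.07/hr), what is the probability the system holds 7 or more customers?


ρ = 59.95/67.07 = 0.8938
P(N ≥ n) = ρ^n = 0.8938^7 = 0.455854

Final: 0.455854


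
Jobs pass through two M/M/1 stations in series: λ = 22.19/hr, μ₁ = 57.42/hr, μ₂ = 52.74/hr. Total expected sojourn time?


Each node sees arrival rate λ = 22.19/hr (tandem ⇒ throughput preserved).
W₁ = 1/(μ₁−λ) = 1/(57.42−22.19) = 0.02838 hr
W₂ = 1/(μ₂−λ) = 1/(52.74−22.19) = 0.03273 hr
W_total = W₁ + W₂ = 0.02838 + 0.03273 = 0.06112 hr

Final: 0.06112 hr


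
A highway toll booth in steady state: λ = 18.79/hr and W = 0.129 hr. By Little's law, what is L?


L = λW = 18.79·0.129 = 2.4239

Final: 2.4239


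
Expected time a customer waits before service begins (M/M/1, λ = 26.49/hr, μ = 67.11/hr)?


ρ = 26.49/67.11 = 0.3947
Wq = ρ/(μ−λ) = 0.3947/(67.11 − 26.49) = 0.3947/40.62 = 0.009718 hr

Final: 0.009718 hr


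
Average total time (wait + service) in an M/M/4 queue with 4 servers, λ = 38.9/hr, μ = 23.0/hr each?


a = 1.6913; ρ = 0.4228; P₀ = 0.181206
Lq = P₀·a^c·ρ/(c!(1−ρ)²) = 0.07841
Wq = Lq/λ = 0.07841/38.9 = 0.002016 hr
W = Wq + 1/μ = 0.002016 + 0.04348 = 0.04549 hr

Final: 0.04549 hr


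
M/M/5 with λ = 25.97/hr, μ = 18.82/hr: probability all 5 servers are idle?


a = λ/μ = 25.97/18.82 = 1.3799; ρ = a/c = 0.2760
Σ_{k=0}^{4} a^k/k! (terms k=0..4) = 1.00000 + 1.37991 + 0.95208 + 0.43793 + 0.15108 = 3.92101
Tail: a^5/(5!(1−ρ)) = 5.00336/(120·0.7240) = 0.05759
P₀ = 1/(3.92101 + 0.05759) = 1/3.97859 = 0.251345

Final: 0.251345


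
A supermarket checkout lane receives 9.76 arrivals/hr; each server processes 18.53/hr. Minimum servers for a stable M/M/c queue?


Stability requires cμ > λ ⇔ c > λ/μ.
λ/μ = 9.76/18.53 = 0.5267
Minimum integer c = ⌊0.5267⌋ + 1 = 1
Check: 1·18.53 = 18.53 > 9.76, while 0·18.53 = 0.00 ≤ 9.76

Final: 1 servers


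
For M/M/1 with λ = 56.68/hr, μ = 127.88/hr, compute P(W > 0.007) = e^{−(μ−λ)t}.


W ~ Exponential(μ−λ) for M/M/1.
μ − λ = 127.88 − 56.68 = 71.2000
P(W > t) = e^{−(μ−λ)t} = e^{−0.4984} = 0.607502

Final: 0.607502


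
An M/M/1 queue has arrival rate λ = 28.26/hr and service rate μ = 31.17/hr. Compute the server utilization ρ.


ρ = λ/μ = 28.26/31.17 = 0.9066

Final: 0.9066


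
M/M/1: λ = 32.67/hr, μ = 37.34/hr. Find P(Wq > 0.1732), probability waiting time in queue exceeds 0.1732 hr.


ρ = 32.67/37.34 = 0.8749
P(Wq > t) = ρ·e^{−(μ−λ)t} = 0.8749·e^{−0.8088}
= 0.8749·0.445373 = 0.389671

Final: 0.389671


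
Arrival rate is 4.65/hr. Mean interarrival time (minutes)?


Mean interarrival time = 1/λ = 1/4.65 hour = 0.21505 hour
In minutes: 0.21505 × 60 = 12.9032 min

Final: 12.9032 min


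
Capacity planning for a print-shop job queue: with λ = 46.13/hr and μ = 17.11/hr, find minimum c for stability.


Stability requires cμ > λ ⇔ c > λ/μ.
λ/μ = 46.13/17.11 = 2.6961
Minimum integer c = ⌊2.6961⌋ + 1 = 3
Check: 3·17.11 = 51.33 > 46.13, while 2·17.11 = 34.22 ≤ 46.13

Final: 3 servers


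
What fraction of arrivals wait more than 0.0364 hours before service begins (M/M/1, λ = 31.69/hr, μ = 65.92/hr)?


ρ = 31.69/65.92 = 0.4807
P(Wq > t) = ρ·e^{−(μ−λ)t} = 0.4807·e^{−1.2460}
= 0.4807·0.287661 = 0.138289

Final: 0.138289


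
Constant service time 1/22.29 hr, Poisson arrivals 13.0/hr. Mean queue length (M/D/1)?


ρ = 13.0/22.29 = 0.5832
M/D/1: Lq = ρ²/(2(1−ρ)) = 0.3401/(2·0.4168) = 0.40807

Final: 0.40807


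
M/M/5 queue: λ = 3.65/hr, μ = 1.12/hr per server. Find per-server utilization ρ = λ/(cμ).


ρ = λ/(cμ) = 3.65/(5·1.12) = 3.65/5.60 = 0.6518

Final: 0.6518


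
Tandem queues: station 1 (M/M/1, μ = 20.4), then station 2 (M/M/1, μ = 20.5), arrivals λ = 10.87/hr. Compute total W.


Each node sees arrival rate λ = 10.87/hr (tandem ⇒ throughput preserved).
W₁ = 1/(μ₁−λ) = 1/(20.4−10.87) = 0.10493 hr
W₂ = 1/(μ₂−λ) = 1/(20.5−10.87) = 0.10384 hr
W_total = W₁ + W₂ = 0.10493 + 0.10384 = 0.20877 hr

Final: 0.20877 hr


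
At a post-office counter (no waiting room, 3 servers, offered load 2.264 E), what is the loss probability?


B(c,a) = (a^c/c!) / Σ_{k=0}^{c} a^k/k!
a^3/3! = 1.934096
Σ terms (k=0..3): 1.00000 + 2.26400 + 2.56285 + 1.93410 = 7.760944
B = 1.934096/7.760944 = 0.249209

Final: 0.249209


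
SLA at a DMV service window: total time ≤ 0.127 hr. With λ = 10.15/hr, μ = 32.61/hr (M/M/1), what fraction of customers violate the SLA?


W ~ Exponential(μ−λ) for M/M/1.
μ − λ = 32.61 − 10.15 = 22.4600
P(W > t) = e^{−(μ−λ)t} = e^{−2.8524} = 0.057705

Final: 0.057705


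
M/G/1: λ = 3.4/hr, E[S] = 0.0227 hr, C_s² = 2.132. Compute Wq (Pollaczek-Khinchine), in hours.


ρ = λ·E[S] = 3.4·0.0227 = 0.07718
E[S²] = E[S]²(1+C_s²) = 0.0227²·(1+2.132) = 0.001614
Wq = λ·E[S²]/(2(1−ρ)) = 3.4·0.001614/(2·0.9228) = 0.002973 hr

Final: 0.002973 hr


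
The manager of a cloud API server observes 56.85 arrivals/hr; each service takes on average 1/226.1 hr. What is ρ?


ρ = λ/μ = 56.85/226.1 = 0.2514

Final: 0.2514
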